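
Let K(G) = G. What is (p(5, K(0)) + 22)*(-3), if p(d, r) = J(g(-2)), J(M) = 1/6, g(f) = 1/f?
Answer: -133/2 ≈ -66.500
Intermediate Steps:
J(M) = 1/6
p(d, r) = 1/6
(p(5, K(0)) + 22)*(-3) = (1/6 + 22)*(-3) = (133/6)*(-3) = -133/2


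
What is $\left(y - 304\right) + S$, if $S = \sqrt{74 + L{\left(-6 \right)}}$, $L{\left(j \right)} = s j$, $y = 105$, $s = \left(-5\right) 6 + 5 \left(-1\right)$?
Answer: $-199 + 2 \sqrt{71} \approx -182.15$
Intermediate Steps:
$s = -35$ ($s = -30 - 5 = -35$)
$L{\left(j \right)} = - 35 j$
$S = 2 \sqrt{71}$ ($S = \sqrt{74 - -210} = \sqrt{74 + 210} = \sqrt{284} = 2 \sqrt{71} \approx 16.852$)
$\left(y - 304\right) + S = \left(105 - 304\right) + 2 \sqrt{71} = -199 + 2 \sqrt{71}$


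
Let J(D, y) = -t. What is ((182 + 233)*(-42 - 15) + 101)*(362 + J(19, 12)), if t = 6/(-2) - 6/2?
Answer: -8667872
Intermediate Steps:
t = -6 (t = 6*(-½) - 6*½ = -3 - 3 = -6)
J(D, y) = 6 (J(D, y) = -1*(-6) = 6)
((182 + 233)*(-42 - 15) + 101)*(362 + J(19, 12)) = ((182 + 233)*(-42 - 15) + 101)*(362 + 6) = (415*(-57) + 101)*368 = (-23655 + 101)*368 = -23554*368 = -8667872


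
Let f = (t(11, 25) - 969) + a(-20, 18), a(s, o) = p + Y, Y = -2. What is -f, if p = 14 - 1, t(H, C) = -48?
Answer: 1006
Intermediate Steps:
p = 13
a(s, o) = 11 (a(s, o) = 13 - 2 = 11)
f = -1006 (f = (-48 - 969) + 11 = -1017 + 11 = -1006)
-f = -1*(-1006) = 1006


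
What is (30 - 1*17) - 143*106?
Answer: -15145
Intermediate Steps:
(30 - 1*17) - 143*106 = (30 - 17) - 15158 = 13 - 15158 = -15145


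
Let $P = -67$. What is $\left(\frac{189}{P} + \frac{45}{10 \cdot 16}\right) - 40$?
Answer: $- \frac{91205}{2144} \approx -42.54$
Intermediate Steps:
$\left(\frac{189}{P} + \frac{45}{10 \cdot 16}\right) - 40 = \left(\frac{189}{-67} + \frac{45}{10 \cdot 16}\right) - 40 = \left(189 \left(- \frac{1}{67}\right) + \frac{45}{160}\right) - 40 = \left(- \frac{189}{67} + 45 \cdot \frac{1}{160}\right) - 40 = \left(- \frac{189}{67} + \frac{9}{32}\right) - 40 = - \frac{5445}{2144} - 40 = - \frac{91205}{2144}$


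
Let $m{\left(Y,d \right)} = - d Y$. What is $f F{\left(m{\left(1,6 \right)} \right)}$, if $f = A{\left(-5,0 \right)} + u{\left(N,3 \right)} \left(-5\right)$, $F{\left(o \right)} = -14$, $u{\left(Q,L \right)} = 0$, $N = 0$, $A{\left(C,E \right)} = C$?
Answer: $70$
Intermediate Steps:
$m{\left(Y,d \right)} = - Y d$
$f = -5$ ($f = -5 + 0 \left(-5\right) = -5 + 0 = -5$)
$f F{\left(m{\left(1,6 \right)} \right)} = \left(-5\right) \left(-14\right) = 70$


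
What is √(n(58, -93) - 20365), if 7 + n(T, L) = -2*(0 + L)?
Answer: I*√20186 ≈ 142.08*I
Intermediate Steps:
n(T, L) = -7 - 2*L (n(T, L) = -7 - 2*(0 + L) = -7 - 2*L)
√(n(58, -93) - 20365) = √((-7 - 2*(-93)) - 20365) = √((-7 + 186) - 20365) = √(179 - 20365) = √(-20186) = I*√20186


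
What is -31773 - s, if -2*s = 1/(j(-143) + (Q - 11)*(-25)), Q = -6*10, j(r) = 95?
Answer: -118831019/3740 ≈ -31773.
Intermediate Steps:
Q = -60
s = -1/3740 (s = -1/(2*(95 + (-60 - 11)*(-25))) = -1/(2*(95 - 71*(-25))) = -1/(2*(95 + 1775)) = -1/2/1870 = -1/2*1/1870 = -1/3740 ≈ -0.00026738)
-31773 - s = -31773 - 1*(-1/3740) = -31773 + 1/3740 = -118831019/3740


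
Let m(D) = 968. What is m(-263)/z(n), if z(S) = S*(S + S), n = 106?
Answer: 121/2809 ≈ 0.043076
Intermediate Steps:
z(S) = 2*S² (z(S) = S*(2*S) = 2*S²)
m(-263)/z(n) = 968/((2*106²)) = 968/((2*11236)) = 968/22472 = 968*(1/22472) = 121/2809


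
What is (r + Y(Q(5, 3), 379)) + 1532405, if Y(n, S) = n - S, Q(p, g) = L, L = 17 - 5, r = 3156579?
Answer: 4688617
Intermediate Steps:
L = 12
Q(p, g) = 12
(r + Y(Q(5, 3), 379)) + 1532405 = (3156579 + (12 - 1*379)) + 1532405 = (3156579 + (12 - 379)) + 1532405 = (3156579 - 367) + 1532405 = 3156212 + 1532405 = 4688617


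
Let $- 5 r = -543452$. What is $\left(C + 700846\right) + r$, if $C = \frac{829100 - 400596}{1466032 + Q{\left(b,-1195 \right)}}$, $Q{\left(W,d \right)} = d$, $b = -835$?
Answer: $\frac{5929196500354}{7324185} \approx 8.0954 \cdot 10^{5}$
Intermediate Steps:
$r = \frac{543452}{5}$ ($r = \left(- \frac{1}{5}\right) \left(-543452\right) = \frac{543452}{5} \approx 1.0869 \cdot 10^{5}$)
$C = \frac{428504}{1464837}$ ($C = \frac{829100 - 400596}{1466032 - 1195} = \frac{428504}{1464837} \approx 0.29253$)
$\left(C + 700846\right) + r = \left(\frac{428504}{1464837} + 700846\right) + \frac{543452}{5} = \frac{1026625580606}{1464837} + \frac{543452}{5} = \frac{5929196500354}{7324185}$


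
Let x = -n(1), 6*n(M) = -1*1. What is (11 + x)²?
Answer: 4489/36 ≈ 124.69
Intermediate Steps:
n(M) = -⅙ (n(M) = (-1*1)/6 = (⅙)*(-1) = -⅙)
x = ⅙ (x = -1*(-⅙) = ⅙ ≈ 0.16667)
(11 + x)² = (11 + ⅙)² = (67/6)² = 4489/36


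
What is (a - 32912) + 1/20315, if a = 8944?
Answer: -486909919/20315 ≈ -23968.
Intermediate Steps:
(a - 32912) + 1/20315 = (8944 - 32912) + 1/20315 = -23968 + 1/20315 = -486909919/20315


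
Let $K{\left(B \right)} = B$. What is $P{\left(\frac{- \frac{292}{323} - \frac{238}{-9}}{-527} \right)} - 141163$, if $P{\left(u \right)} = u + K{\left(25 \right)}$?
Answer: $- \frac{216221937728}{1531989} \approx -1.4114 \cdot 10^{5}$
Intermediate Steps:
$P{\left(u \right)} = 25 + u$ ($P{\left(u \right)} = u + 25 = 25 + u$)
$P{\left(\frac{- \frac{292}{323} - \frac{238}{-9}}{-527} \right)} - 141163 = \left(25 + \frac{- \frac{292}{323} - \frac{238}{-9}}{-527}\right) - 141163 = \left(25 + \left(\left(-292\right) \frac{1}{323} - - \frac{238}{9}\right) \left(- \frac{1}{527}\right)\right) - 141163 = \left(25 + \left(- \frac{292}{323} + \frac{238}{9}\right) \left(- \frac{1}{527}\right)\right) - 141163 = \left(25 + \frac{74246}{2907} \left(- \frac{1}{527}\right)\right) - 141163 = \left(25 - \frac{74246}{1531989}\right) - 141163 = \frac{38225479}{1531989} - 141163 = - \frac{216221937728}{1531989}$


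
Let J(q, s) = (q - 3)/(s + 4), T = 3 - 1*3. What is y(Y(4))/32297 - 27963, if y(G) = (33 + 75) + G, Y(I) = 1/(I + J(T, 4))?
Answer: -26190506179/936613 ≈ -27963.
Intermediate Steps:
T = 0 (T = 3 - 3 = 0)
J(q, s) = (-3 + q)/(4 + s)
Y(I) = 1/(-3/8 + I) (Y(I) = 1/(I + (-3 + 0)/(4 + 4)) = 1/(I - 3/8) = 1/(-3/8 + I))
y(G) = 108 + G
y(Y(4))/32297 - 27963 = (108 + 8/(-3 + 8*4))/32297 - 27963 = (108 + 8/(-3 + 32))*(1/32297) - 27963 = (108 + 8/29)*(1/32297) - 27963 = (3140/29)*(1/32297) - 27963 = 3140/936613 - 27963 = -26190506179/936613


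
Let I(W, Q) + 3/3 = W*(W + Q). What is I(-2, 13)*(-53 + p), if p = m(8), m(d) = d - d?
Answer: 1219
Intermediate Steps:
m(d) = 0
p = 0
I(W, Q) = -1 + W*(Q + W) (I(W, Q) = -1 + W*(W + Q) = -1 + W*(Q + W))
I(-2, 13)*(-53 + p) = (-1 + (-2)² + 13*(-2))*(-53 + 0) = (-1 + 4 - 26)*(-53) = -23*(-53) = 1219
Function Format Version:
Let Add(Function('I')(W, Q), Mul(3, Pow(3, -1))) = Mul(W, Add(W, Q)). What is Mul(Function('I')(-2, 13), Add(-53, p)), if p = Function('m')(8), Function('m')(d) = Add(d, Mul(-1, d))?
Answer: 1219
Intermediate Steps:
Function('m')(d) = 0
p = 0
Function('I')(W, Q) = Add(-1, Mul(W, Add(Q, W))) (Function('I')(W, Q) = Add(-1, Mul(W, Add(W, Q))) = Add(-1, Mul(W, Add(Q, W))))
Mul(Function('I')(-2, 13), Add(-53, p)) = Mul(Add(-1, Pow(-2, 2), Mul(13, -2)), Add(-53, 0)) = Mul(Add(-1, 4, -26), -53) = Mul(-23, -53) = 1219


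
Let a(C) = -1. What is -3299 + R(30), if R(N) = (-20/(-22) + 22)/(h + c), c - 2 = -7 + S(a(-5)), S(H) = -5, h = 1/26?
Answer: -1343629/407 ≈ -3301.3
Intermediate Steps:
h = 1/26 ≈ 0.038462
c = -10 (c = 2 + (-7 - 5) = 2 - 12 = -10)
R(N) = -936/407 (R(N) = (-20/(-22) + 22)/(1/26 - 10) = (-20*(-1/22) + 22)/(-259/26) = (10/11 + 22)*(-26/259) = (252/11)*(-26/259) = -936/407)
-3299 + R(30) = -3299 - 936/407 = -1343629/407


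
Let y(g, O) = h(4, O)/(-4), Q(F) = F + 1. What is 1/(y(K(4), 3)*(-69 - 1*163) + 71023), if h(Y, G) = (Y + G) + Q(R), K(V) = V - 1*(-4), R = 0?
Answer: 1/71487 ≈ 1.3989e-5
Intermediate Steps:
Q(F) = 1 + F
K(V) = 4 + V (K(V) = V + 4 = 4 + V)
h(Y, G) = 1 + G + Y (h(Y, G) = (Y + G) + (1 + 0) = (G + Y) + 1 = 1 + G + Y)
y(g, O) = -5/4 - O/4 (y(g, O) = (1 + O + 4)/(-4) = (5 + O)*(-¼) = -5/4 - O/4)
1/(y(K(4), 3)*(-69 - 1*163) + 71023) = 1/((-5/4 - ¼*3)*(-69 - 1*163) + 71023) = 1/((-5/4 - ¾)*(-69 - 163) + 71023) = 1/(-2*(-232) + 71023) = 1/(464 + 71023) = 1/71487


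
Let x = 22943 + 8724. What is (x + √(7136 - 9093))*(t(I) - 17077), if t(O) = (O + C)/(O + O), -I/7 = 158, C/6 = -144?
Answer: -598068567059/1106 - 18886177*I*√1957/1106 ≈ -5.4075e+8 - 7.5541e+5*I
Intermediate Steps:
C = -864 (C = 6*(-144) = -864)
I = -1106 (I = -7*158 = -1106)
x = 31667
t(O) = (-864 + O)/(2*O) (t(O) = (O - 864)/(O + O) = (-864 + O)/((2*O)) = (-864 + O)*(1/(2*O)) = (-864 + O)/(2*O))
(x + √(7136 - 9093))*(t(I) - 17077) = (31667 + √(7136 - 9093))*((½)*(-864 - 1106)/(-1106) - 17077) = (31667 + √(-1957))*((½)*(-1/1106)*(-1970) - 17077) = (31667 + I*√1957)*(985/1106 - 17077) = (31667 + I*√1957)*(-18886177/1106) = -598068567059/1106 - 18886177*I*√1957/1106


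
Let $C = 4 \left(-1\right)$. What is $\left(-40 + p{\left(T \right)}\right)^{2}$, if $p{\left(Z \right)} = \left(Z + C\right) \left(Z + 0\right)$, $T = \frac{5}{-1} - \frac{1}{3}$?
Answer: $\frac{7744}{81} \approx 95.605$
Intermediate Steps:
$C = -4$
$T = - \frac{16}{3}$ ($T = 5 \left(-1\right) - \frac{1}{3} = -5 - \frac{1}{3} = - \frac{16}{3} \approx -5.3333$)
$p{\left(Z \right)} = Z \left(-4 + Z\right)$ ($p{\left(Z \right)} = \left(Z - 4\right) \left(Z + 0\right) = \left(-4 + Z\right) Z = Z \left(-4 + Z\right)$)
$\left(-40 + p{\left(T \right)}\right)^{2} = \left(-40 - \frac{16 \left(-4 - \frac{16}{3}\right)}{3}\right)^{2} = \left(-40 - - \frac{448}{9}\right)^{2} = \left(-40 + \frac{448}{9}\right)^{2} = \left(\frac{88}{9}\right)^{2} = \frac{7744}{81}$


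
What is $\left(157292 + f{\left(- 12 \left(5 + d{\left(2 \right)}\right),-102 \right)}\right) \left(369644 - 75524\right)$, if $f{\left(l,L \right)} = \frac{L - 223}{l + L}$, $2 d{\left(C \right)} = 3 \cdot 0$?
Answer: $\frac{416369817860}{9} \approx 4.6263 \cdot 10^{10}$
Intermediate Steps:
$d{\left(C \right)} = 0$ ($d{\left(C \right)} = \frac{3 \cdot 0}{2} = \frac{1}{2} \cdot 0 = 0$)
$f{\left(l,L \right)} = \frac{-223 + L}{L + l}$
$\left(157292 + f{\left(- 12 \left(5 + d{\left(2 \right)}\right),-102 \right)}\right) \left(369644 - 75524\right) = \left(157292 + \frac{-223 - 102}{-102 - 12 \left(5 + 0\right)}\right) \left(369644 - 75524\right) = \left(157292 + \frac{1}{-102 - 60} \left(-325\right)\right) 294120 = \left(157292 + \frac{1}{-162} \left(-325\right)\right) 294120 = \left(157292 - - \frac{325}{162}\right) 294120 = \left(157292 + \frac{325}{162}\right) 294120 = \frac{25481629}{162} \cdot 294120 = \frac{416369817860}{9}$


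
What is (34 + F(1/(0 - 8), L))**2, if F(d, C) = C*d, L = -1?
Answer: 74529/64 ≈ 1164.5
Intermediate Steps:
(34 + F(1/(0 - 8), L))**2 = (34 - 1/(0 - 8))**2 = (34 - 1/(-8))**2 = (34 - 1*(-1/8))**2 = (34 + 1/8)**2 = (273/8)**2 = 74529/64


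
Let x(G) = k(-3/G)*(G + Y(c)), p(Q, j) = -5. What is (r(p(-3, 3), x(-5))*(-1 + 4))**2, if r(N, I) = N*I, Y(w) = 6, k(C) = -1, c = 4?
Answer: 225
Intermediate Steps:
x(G) = -6 - G (x(G) = -(G + 6) = -(6 + G) = -6 - G)
r(N, I) = I*N
(r(p(-3, 3), x(-5))*(-1 + 4))**2 = (((-6 - 1*(-5))*(-5))*(-1 + 4))**2 = (((-6 + 5)*(-5))*3)**2 = (-1*(-5)*3)**2 = (5*3)**2 = 15**2 = 225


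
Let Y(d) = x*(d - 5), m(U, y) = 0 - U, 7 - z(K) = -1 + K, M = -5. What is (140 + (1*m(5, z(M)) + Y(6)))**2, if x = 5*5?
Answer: 25600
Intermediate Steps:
z(K) = 8 - K (z(K) = 7 - (-1 + K) = 7 + (1 - K) = 8 - K)
x = 25
m(U, y) = -U
Y(d) = -125 + 25*d (Y(d) = 25*(d - 5) = 25*(-5 + d) = -125 + 25*d)
(140 + (1*m(5, z(M)) + Y(6)))**2 = (140 + (1*(-1*5) + (-125 + 25*6)))**2 = (140 + (1*(-5) + (-125 + 150)))**2 = (140 + (-5 + 25))**2 = (140 + 20)**2 = 160**2 = 25600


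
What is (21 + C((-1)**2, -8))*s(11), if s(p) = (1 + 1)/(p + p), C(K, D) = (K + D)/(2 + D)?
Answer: 133/66 ≈ 2.0152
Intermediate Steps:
C(K, D) = (D + K)/(2 + D)
s(p) = 1/p (s(p) = 2/((2*p)) = 2*(1/(2*p)) = 1/p)
(21 + C((-1)**2, -8))*s(11) = (21 + (-8 + (-1)**2)/(2 - 8))/11 = (21 + (-8 + 1)/(-6))*(1/11) = (21 - 1/6*(-7))*(1/11) = (21 + 7/6)*(1/11) = (133/6)*(1/11) = 133/66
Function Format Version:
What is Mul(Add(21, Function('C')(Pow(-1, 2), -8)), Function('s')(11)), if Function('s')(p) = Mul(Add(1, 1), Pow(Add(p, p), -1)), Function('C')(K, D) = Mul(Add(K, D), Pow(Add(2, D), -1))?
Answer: Rational(133, 66) ≈ 2.0152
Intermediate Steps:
Function('C')(K, D) = Mul(Pow(Add(2, D), -1), Add(D, K)) (Function('C')(K, D) = Mul(Add(D, K), Pow(Add(2, D), -1)) = Mul(Pow(Add(2, D), -1), Add(D, K)))
Function('s')(p) = Pow(p, -1) (Function('s')(p) = Mul(2, Pow(Mul(2, p), -1)) = Mul(2, Mul(Rational(1, 2), Pow(p, -1))) = Pow(p, -1))
Mul(Add(21, Function('C')(Pow(-1, 2), -8)), Function('s')(11)) = Mul(Add(21, Mul(Pow(Add(2, -8), -1), Add(-8, Pow(-1, 2)))), Pow(11, -1)) = Mul(Add(21, Mul(Pow(-6, -1), Add(-8, 1))), Rational(1, 11)) = Mul(Add(21, Mul(Rational(-1, 6), -7)), Rational(1, 11)) = Mul(Add(21, Rational(7, 6)), Rational(1, 11)) = Mul(Rational(133, 6), Rational(1, 11)) = Rational(133, 66)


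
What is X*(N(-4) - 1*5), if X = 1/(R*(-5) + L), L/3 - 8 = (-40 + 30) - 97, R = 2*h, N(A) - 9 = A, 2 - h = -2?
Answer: 0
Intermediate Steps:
h = 4 (h = 2 - 1*(-2) = 2 + 2 = 4)
N(A) = 9 + A
R = 8 (R = 2*4 = 8)
L = -297 (L = 24 + 3*((-40 + 30) - 97) = 24 + 3*(-10 - 97) = 24 + 3*(-107) = 24 - 321 = -297)
X = -1/337 (X = 1/(8*(-5) - 297) = 1/(-40 - 297) = 1/(-337) = -1/337 ≈ -0.0029674)
X*(N(-4) - 1*5) = -((9 - 4) - 1*5)/337 = -(5 - 5)/337 = -1/337*0 = 0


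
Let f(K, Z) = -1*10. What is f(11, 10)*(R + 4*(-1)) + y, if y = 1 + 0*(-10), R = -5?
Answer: 91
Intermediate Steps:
f(K, Z) = -10
y = 1 (y = 1 + 0 = 1)
f(11, 10)*(R + 4*(-1)) + y = -10*(-5 + 4*(-1)) + 1 = -10*(-5 - 4) + 1 = -10*(-9) + 1 = 90 + 1 = 91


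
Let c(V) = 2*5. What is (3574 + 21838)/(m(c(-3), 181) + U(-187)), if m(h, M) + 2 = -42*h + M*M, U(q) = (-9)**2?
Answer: 6353/8105 ≈ 0.78384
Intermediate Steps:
c(V) = 10
U(q) = 81
m(h, M) = -2 + M**2 - 42*h (m(h, M) = -2 + (-42*h + M*M) = -2 + (-42*h + M**2) = -2 + (M**2 - 42*h) = -2 + M**2 - 42*h)
(3574 + 21838)/(m(c(-3), 181) + U(-187)) = (3574 + 21838)/((-2 + 181**2 - 42*10) + 81) = 25412/((-2 + 32761 - 420) + 81) = 25412/(32339 + 81) = 25412/32420 = 25412*(1/32420) = 6353/8105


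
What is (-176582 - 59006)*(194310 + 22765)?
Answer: -51140265100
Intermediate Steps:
(-176582 - 59006)*(194310 + 22765) = -235588*217075 = -51140265100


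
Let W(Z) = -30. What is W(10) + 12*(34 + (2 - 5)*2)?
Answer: 306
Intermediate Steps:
W(10) + 12*(34 + (2 - 5)*2) = -30 + 12*(34 + (2 - 5)*2) = -30 + 12*(34 - 3*2) = -30 + 12*(34 - 6) = -30 + 12*28 = -30 + 336 = 306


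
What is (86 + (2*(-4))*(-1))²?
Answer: 8836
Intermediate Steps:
(86 + (2*(-4))*(-1))² = (86 - 8*(-1))² = (86 + 8)² = 94² = 8836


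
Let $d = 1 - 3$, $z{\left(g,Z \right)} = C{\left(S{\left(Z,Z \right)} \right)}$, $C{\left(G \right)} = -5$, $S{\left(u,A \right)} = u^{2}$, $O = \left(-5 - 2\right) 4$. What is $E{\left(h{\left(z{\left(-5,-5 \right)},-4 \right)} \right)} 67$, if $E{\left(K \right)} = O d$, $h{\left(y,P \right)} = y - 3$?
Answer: $3752$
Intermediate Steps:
$O = -28$ ($O = \left(-7\right) 4 = -28$)
$z{\left(g,Z \right)} = -5$
$d = -2$ ($d = 1 - 3 = -2$)
$h{\left(y,P \right)} = -3 + y$ ($h{\left(y,P \right)} = y - 3 = -3 + y$)
$E{\left(K \right)} = 56$ ($E{\left(K \right)} = \left(-28\right) \left(-2\right) = 56$)
$E{\left(h{\left(z{\left(-5,-5 \right)},-4 \right)} \right)} 67 = 56 \cdot 67 = 3752$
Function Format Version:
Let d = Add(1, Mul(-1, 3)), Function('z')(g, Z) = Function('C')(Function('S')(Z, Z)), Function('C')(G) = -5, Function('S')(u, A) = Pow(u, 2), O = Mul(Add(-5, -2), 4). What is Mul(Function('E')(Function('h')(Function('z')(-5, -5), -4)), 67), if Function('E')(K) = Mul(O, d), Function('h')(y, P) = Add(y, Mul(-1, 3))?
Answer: 3752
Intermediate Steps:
O = -28 (O = Mul(-7, 4) = -28)
Function('z')(g, Z) = -5
d = -2 (d = Add(1, -3) = -2)
Function('h')(y, P) = Add(-3, y) (Function('h')(y, P) = Add(y, -3) = Add(-3, y))
Function('E')(K) = 56 (Function('E')(K) = Mul(-28, -2) = 56)
Mul(Function('E')(Function('h')(Function('z')(-5, -5), -4)), 67) = Mul(56, 67) = 3752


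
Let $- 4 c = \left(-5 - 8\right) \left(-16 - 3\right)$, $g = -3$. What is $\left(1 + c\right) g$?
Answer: $\frac{729}{4} \approx 182.25$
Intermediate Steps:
$c = - \frac{247}{4}$ ($c = - \frac{\left(-5 - 8\right) \left(-16 - 3\right)}{4} = - \frac{\left(-13\right) \left(-19\right)}{4} = \left(- \frac{1}{4}\right) 247 = - \frac{247}{4} \approx -61.75$)
$\left(1 + c\right) g = \left(1 - \frac{247}{4}\right) \left(-3\right) = \left(- \frac{243}{4}\right) \left(-3\right) = \frac{729}{4}$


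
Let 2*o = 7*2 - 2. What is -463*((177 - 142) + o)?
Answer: -18983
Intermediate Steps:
o = 6 (o = (7*2 - 2)/2 = (14 - 2)/2 = (½)*12 = 6)
-463*((177 - 142) + o) = -463*((177 - 142) + 6) = -463*(35 + 6) = -463*41 = -18983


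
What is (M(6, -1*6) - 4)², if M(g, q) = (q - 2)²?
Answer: 3600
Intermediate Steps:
M(g, q) = (-2 + q)²
(M(6, -1*6) - 4)² = ((-2 - 1*6)² - 4)² = ((-2 - 6)² - 4)² = ((-8)² - 4)² = (64 - 4)² = 60² = 3600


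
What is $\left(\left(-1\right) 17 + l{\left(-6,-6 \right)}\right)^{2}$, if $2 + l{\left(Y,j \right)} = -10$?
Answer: $841$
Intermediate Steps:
$l{\left(Y,j \right)} = -12$ ($l{\left(Y,j \right)} = -2 - 10 = -12$)
$\left(\left(-1\right) 17 + l{\left(-6,-6 \right)}\right)^{2} = \left(\left(-1\right) 17 - 12\right)^{2} = \left(-17 - 12\right)^{2} = \left(-29\right)^{2} = 841$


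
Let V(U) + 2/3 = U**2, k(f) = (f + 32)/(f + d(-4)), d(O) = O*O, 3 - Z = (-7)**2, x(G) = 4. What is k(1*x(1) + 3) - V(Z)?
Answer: -145841/69 ≈ -2113.6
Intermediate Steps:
Z = -46 (Z = 3 - 1*(-7)**2 = 3 - 1*49 = 3 - 49 = -46)
d(O) = O**2
k(f) = (32 + f)/(16 + f) (k(f) = (f + 32)/(f + (-4)**2) = (32 + f)/(f + 16) = (32 + f)/(16 + f))
V(U) = -2/3 + U**2
k(1*x(1) + 3) - V(Z) = (32 + (1*4 + 3))/(16 + (1*4 + 3)) - (-2/3 + (-46)**2) = (32 + (4 + 3))/(16 + (4 + 3)) - (-2/3 + 2116) = (32 + 7)/(16 + 7) - 1*6346/3 = 39/23 - 6346/3 = -145841/69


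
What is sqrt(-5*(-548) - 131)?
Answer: sqrt(2609) ≈ 51.078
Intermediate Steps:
sqrt(-5*(-548) - 131) = sqrt(2740 - 131) = sqrt(2609)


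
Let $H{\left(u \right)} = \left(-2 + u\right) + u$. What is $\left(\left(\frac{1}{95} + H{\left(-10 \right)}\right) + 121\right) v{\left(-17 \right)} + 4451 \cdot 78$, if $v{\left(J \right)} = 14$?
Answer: $\frac{33113594}{95} \approx 3.4856 \cdot 10^{5}$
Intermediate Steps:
$H{\left(u \right)} = -2 + 2 u$
$\left(\left(\frac{1}{95} + H{\left(-10 \right)}\right) + 121\right) v{\left(-17 \right)} + 4451 \cdot 78 = \left(\left(\frac{1}{95} + \left(-2 + 2 \left(-10\right)\right)\right) + 121\right) 14 + 4451 \cdot 78 = \left(\left(\frac{1}{95} - 22\right) + 121\right) 14 + 347178 = \left(- \frac{2089}{95} + 121\right) 14 + 347178 = \frac{9406}{95} \cdot 14 + 347178 = \frac{131684}{95} + 347178 = \frac{33113594}{95}$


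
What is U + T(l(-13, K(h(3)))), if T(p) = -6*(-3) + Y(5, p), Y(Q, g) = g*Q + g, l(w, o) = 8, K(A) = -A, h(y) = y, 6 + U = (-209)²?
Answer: 43741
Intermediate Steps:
U = 43675 (U = -6 + (-209)² = -6 + 43681 = 43675)
Y(Q, g) = g + Q*g (Y(Q, g) = Q*g + g = g + Q*g)
T(p) = 18 + 6*p (T(p) = -6*(-3) + p*(1 + 5) = 18 + p*6 = 18 + 6*p)
U + T(l(-13, K(h(3)))) = 43675 + (18 + 6*8) = 43675 + (18 + 48) = 43675 + 66 = 43741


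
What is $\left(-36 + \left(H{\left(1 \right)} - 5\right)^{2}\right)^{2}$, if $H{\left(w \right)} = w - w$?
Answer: $121$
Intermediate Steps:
$H{\left(w \right)} = 0$
$\left(-36 + \left(H{\left(1 \right)} - 5\right)^{2}\right)^{2} = \left(-36 + \left(0 - 5\right)^{2}\right)^{2} = \left(-36 + \left(-5\right)^{2}\right)^{2} = \left(-36 + 25\right)^{2} = \left(-11\right)^{2} = 121$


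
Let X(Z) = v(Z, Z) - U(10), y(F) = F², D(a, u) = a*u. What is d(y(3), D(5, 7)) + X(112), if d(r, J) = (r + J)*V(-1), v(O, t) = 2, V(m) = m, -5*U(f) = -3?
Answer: -213/5 ≈ -42.600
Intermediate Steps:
U(f) = ⅗ (U(f) = -⅕*(-3) = ⅗)
d(r, J) = -J - r (d(r, J) = (r + J)*(-1) = (J + r)*(-1) = -J - r)
X(Z) = 7/5 (X(Z) = 2 - 1*⅗ = 2 - ⅗ = 7/5)
d(y(3), D(5, 7)) + X(112) = (-5*7 - 1*3²) + 7/5 = (-1*35 - 1*9) + 7/5 = (-35 - 9) + 7/5 = -44 + 7/5 = -213/5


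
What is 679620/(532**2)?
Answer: 169905/70756 ≈ 2.4013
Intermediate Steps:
679620/(532**2) = 679620/283024 = 679620*(1/283024) = 169905/70756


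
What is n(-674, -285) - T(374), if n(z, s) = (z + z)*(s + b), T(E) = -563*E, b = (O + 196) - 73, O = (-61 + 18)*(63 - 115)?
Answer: -2585190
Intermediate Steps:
O = 2236 (O = -43*(-52) = 2236)
b = 2359 (b = (2236 + 196) - 73 = 2432 - 73 = 2359)
n(z, s) = 2*z*(2359 + s) (n(z, s) = (z + z)*(s + 2359) = (2*z)*(2359 + s) = 2*z*(2359 + s))
n(-674, -285) - T(374) = 2*(-674)*(2359 - 285) - (-563)*374 = 2*(-674)*2074 - 1*(-210562) = -2795752 + 210562 = -2585190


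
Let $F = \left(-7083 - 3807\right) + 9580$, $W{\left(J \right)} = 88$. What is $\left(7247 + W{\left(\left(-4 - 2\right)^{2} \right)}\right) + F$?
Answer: $6025$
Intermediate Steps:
$F = -1310$ ($F = -10890 + 9580 = -1310$)
$\left(7247 + W{\left(\left(-4 - 2\right)^{2} \right)}\right) + F = \left(7247 + 88\right) - 1310 = 7335 - 1310 = 6025$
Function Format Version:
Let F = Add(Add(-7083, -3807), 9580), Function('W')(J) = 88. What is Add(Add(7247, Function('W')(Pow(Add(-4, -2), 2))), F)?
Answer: 6025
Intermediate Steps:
F = -1310 (F = Add(-10890, 9580) = -1310)
Add(Add(7247, Function('W')(Pow(Add(-4, -2), 2))), F) = Add(Add(7247, 88), -1310) = Add(7335, -1310) = 6025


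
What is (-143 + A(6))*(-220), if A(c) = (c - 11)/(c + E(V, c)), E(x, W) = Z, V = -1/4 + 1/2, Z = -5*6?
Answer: 188485/6 ≈ 31414.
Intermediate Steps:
Z = -30
V = ¼ (V = -1*¼ + 1*(½) = -¼ + ½ = ¼ ≈ 0.25000)
E(x, W) = -30
A(c) = (-11 + c)/(-30 + c) (A(c) = (c - 11)/(c - 30) = (-11 + c)/(-30 + c))
(-143 + A(6))*(-220) = (-143 + (-11 + 6)/(-30 + 6))*(-220) = (-143 - 5/(-24))*(-220) = (-143 - 1/24*(-5))*(-220) = (-143 + 5/24)*(-220) = -3427/24*(-220) = 188485/6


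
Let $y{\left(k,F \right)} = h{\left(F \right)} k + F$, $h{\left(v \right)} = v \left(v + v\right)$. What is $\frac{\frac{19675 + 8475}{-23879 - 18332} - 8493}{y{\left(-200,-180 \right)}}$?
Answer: $\frac{358526173}{547062157980} \approx 0.00065537$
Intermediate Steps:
$h{\left(v \right)} = 2 v^{2}$ ($h{\left(v \right)} = v 2 v = 2 v^{2}$)
$y{\left(k,F \right)} = F + 2 k F^{2}$ ($y{\left(k,F \right)} = 2 F^{2} k + F = 2 k F^{2} + F = F + 2 k F^{2}$)
$\frac{\frac{19675 + 8475}{-23879 - 18332} - 8493}{y{\left(-200,-180 \right)}} = \frac{\frac{19675 + 8475}{-23879 - 18332} - 8493}{\left(-180\right) \left(1 + 2 \left(-180\right) \left(-200\right)\right)} = \frac{\frac{28150}{-42211} - 8493}{\left(-180\right) \left(1 + 72000\right)} = \frac{28150 \left(- \frac{1}{42211}\right) - 8493}{\left(-180\right) 72001} = \frac{- \frac{28150}{42211} - 8493}{-12960180} = \left(- \frac{358526173}{42211}\right) \left(- \frac{1}{12960180}\right) = \frac{358526173}{547062157980}$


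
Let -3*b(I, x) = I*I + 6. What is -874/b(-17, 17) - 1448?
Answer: -424538/295 ≈ -1439.1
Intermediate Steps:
b(I, x) = -2 - I**2/3 (b(I, x) = -(I*I + 6)/3 = -(I**2 + 6)/3 = -(6 + I**2)/3 = -2 - I**2/3)
-874/b(-17, 17) - 1448 = -874/(-2 - 1/3*(-17)**2) - 1448 = -874/(-2 - 1/3*289) - 1448 = -874/(-2 - 289/3) - 1448 = -874/(-295/3) - 1448 = -874*(-3/295) - 1448 = 2622/295 - 1448 = -424538/295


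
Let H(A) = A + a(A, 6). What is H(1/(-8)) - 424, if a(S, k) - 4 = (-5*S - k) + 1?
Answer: -849/2 ≈ -424.50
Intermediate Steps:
a(S, k) = 5 - k - 5*S (a(S, k) = 4 + ((-5*S - k) + 1) = 4 + ((-k - 5*S) + 1) = 4 + (1 - k - 5*S) = 5 - k - 5*S)
H(A) = -1 - 4*A (H(A) = A + (5 - 1*6 - 5*A) = A + (5 - 6 - 5*A) = A + (-1 - 5*A) = -1 - 4*A)
H(1/(-8)) - 424 = (-1 - 4/(-8)) - 424 = (-1 - 4*(-⅛)) - 424 = (-1 + ½) - 424 = -½ - 424 = -849/2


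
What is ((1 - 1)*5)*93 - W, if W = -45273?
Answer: 45273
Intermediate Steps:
((1 - 1)*5)*93 - W = ((1 - 1)*5)*93 - 1*(-45273) = (0*5)*93 + 45273 = 0*93 + 45273 = 0 + 45273 = 45273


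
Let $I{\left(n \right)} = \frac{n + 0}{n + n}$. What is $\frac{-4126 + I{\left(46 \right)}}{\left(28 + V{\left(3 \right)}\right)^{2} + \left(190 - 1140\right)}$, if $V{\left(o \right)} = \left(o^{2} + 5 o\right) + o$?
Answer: $- \frac{8251}{4150} \approx -1.9882$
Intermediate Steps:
$I{\left(n \right)} = \frac{1}{2}$ ($I{\left(n \right)} = \frac{n}{2 n} = n \frac{1}{2 n} = \frac{1}{2}$)
$V{\left(o \right)} = o^{2} + 6 o$
$\frac{-4126 + I{\left(46 \right)}}{\left(28 + V{\left(3 \right)}\right)^{2} + \left(190 - 1140\right)} = \frac{-4126 + \frac{1}{2}}{\left(28 + 3 \left(6 + 3\right)\right)^{2} + \left(190 - 1140\right)} = - \frac{8251}{2 \left(\left(28 + 3 \cdot 9\right)^{2} - 950\right)} = - \frac{8251}{2 \left(\left(28 + 27\right)^{2} - 950\right)} = - \frac{8251}{2 \left(55^{2} - 950\right)} = - \frac{8251}{2 \left(3025 - 950\right)} = - \frac{8251}{2 \cdot 2075} = \left(- \frac{8251}{2}\right) \frac{1}{2075} = - \frac{8251}{4150}$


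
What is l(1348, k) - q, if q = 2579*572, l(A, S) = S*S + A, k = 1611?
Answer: 1121481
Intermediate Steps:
l(A, S) = A + S² (l(A, S) = S² + A = A + S²)
q = 1475188
l(1348, k) - q = (1348 + 1611²) - 1*1475188 = (1348 + 2595321) - 1475188 = 2596669 - 1475188 = 1121481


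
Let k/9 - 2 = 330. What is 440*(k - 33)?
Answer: 1300200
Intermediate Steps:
k = 2988 (k = 18 + 9*330 = 18 + 2970 = 2988)
440*(k - 33) = 440*(2988 - 33) = 440*2955 = 1300200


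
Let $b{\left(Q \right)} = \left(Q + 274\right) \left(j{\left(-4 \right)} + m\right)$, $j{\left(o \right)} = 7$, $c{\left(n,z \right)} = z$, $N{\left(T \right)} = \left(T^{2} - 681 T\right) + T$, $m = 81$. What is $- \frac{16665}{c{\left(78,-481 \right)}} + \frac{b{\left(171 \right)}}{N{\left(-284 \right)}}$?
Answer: $\frac{572664125}{16460782} \approx 34.79$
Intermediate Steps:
$N{\left(T \right)} = T^{2} - 680 T$
$b{\left(Q \right)} = 24112 + 88 Q$ ($b{\left(Q \right)} = \left(Q + 274\right) \left(7 + 81\right) = \left(274 + Q\right) 88 = 24112 + 88 Q$)
$- \frac{16665}{c{\left(78,-481 \right)}} + \frac{b{\left(171 \right)}}{N{\left(-284 \right)}} = - \frac{16665}{-481} + \frac{24112 + 88 \cdot 171}{\left(-284\right) \left(-680 - 284\right)} = \left(-16665\right) \left(- \frac{1}{481}\right) + \frac{24112 + 15048}{\left(-284\right) \left(-964\right)} = \frac{16665}{481} + \frac{39160}{273776} = \frac{16665}{481} + 39160 \cdot \frac{1}{273776} = \frac{16665}{481} + \frac{4895}{34222} = \frac{572664125}{16460782}$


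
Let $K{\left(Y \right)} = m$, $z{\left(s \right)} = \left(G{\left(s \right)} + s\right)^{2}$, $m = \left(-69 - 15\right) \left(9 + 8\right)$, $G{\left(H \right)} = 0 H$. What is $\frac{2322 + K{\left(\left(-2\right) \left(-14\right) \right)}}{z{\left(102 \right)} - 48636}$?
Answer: $- \frac{149}{6372} \approx -0.023384$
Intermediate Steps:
$G{\left(H \right)} = 0$
$m = -1428$ ($m = \left(-84\right) 17 = -1428$)
$z{\left(s \right)} = s^{2}$ ($z{\left(s \right)} = \left(0 + s\right)^{2} = s^{2}$)
$K{\left(Y \right)} = -1428$
$\frac{2322 + K{\left(\left(-2\right) \left(-14\right) \right)}}{z{\left(102 \right)} - 48636} = \frac{2322 - 1428}{102^{2} - 48636} = \frac{894}{10404 - 48636} = \frac{894}{-38232} = 894 \left(- \frac{1}{38232}\right) = - \frac{149}{6372}$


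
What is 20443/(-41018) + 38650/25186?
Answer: 535234151/516539674 ≈ 1.0362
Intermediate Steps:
20443/(-41018) + 38650/25186 = 20443*(-1/41018) + 38650*(1/25186) = -20443/41018 + 19325/12593 = 535234151/516539674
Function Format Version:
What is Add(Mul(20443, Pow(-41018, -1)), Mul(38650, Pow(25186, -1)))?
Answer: Rational(535234151, 516539674) ≈ 1.0362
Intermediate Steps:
Add(Mul(20443, Pow(-41018, -1)), Mul(38650, Pow(25186, -1))) = Add(Mul(20443, Rational(-1, 41018)), Mul(38650, Rational(1, 25186))) = Add(Rational(-20443, 41018), Rational(19325, 12593)) = Rational(535234151, 516539674)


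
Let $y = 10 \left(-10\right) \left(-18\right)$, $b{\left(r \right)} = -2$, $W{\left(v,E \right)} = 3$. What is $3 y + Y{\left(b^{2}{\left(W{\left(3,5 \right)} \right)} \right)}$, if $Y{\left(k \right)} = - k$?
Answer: $5396$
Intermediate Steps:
$y = 1800$ ($y = \left(-100\right) \left(-18\right) = 1800$)
$3 y + Y{\left(b^{2}{\left(W{\left(3,5 \right)} \right)} \right)} = 3 \cdot 1800 - \left(-2\right)^{2} = 5400 - 4 = 5396$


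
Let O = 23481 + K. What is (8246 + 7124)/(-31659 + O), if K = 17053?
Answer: 3074/1775 ≈ 1.7318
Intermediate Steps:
O = 40534 (O = 23481 + 17053 = 40534)
(8246 + 7124)/(-31659 + O) = (8246 + 7124)/(-31659 + 40534) = 15370/8875 = 15370*(1/8875) = 3074/1775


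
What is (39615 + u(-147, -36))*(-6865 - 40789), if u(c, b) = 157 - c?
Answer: -1902300026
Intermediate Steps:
(39615 + u(-147, -36))*(-6865 - 40789) = (39615 + (157 - 1*(-147)))*(-6865 - 40789) = (39615 + (157 + 147))*(-47654) = (39615 + 304)*(-47654) = 39919*(-47654) = -1902300026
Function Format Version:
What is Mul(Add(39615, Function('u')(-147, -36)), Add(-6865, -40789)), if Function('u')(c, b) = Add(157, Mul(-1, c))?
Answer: -1902300026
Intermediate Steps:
Mul(Add(39615, Function('u')(-147, -36)), Add(-6865, -40789)) = Mul(Add(39615, Add(157, Mul(-1, -147))), Add(-6865, -40789)) = Mul(Add(39615, Add(157, 147)), -47654) = Mul(Add(39615, 304), -47654) = Mul(39919, -47654) = -1902300026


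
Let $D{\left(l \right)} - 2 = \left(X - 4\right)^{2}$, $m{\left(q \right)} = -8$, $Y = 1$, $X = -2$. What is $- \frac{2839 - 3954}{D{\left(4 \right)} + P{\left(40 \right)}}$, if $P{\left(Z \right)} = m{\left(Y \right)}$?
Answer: $\frac{223}{6} \approx 37.167$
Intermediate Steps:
$D{\left(l \right)} = 38$ ($D{\left(l \right)} = 2 + \left(-2 - 4\right)^{2} = 2 + \left(-6\right)^{2} = 2 + 36 = 38$)
$P{\left(Z \right)} = -8$
$- \frac{2839 - 3954}{D{\left(4 \right)} + P{\left(40 \right)}} = - \frac{2839 - 3954}{38 - 8} = - \frac{-1115}{30} = \left(-1\right) \left(- \frac{223}{6}\right) = \frac{223}{6}$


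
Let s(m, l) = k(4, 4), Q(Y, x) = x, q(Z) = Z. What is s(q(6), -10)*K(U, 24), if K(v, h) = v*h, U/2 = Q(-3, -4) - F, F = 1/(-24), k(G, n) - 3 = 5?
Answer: -1520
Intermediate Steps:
k(G, n) = 8 (k(G, n) = 3 + 5 = 8)
s(m, l) = 8
F = -1/24 ≈ -0.041667
U = -95/12 (U = 2*(-4 - 1*(-1/24)) = 2*(-4 + 1/24) = 2*(-95/24) = -95/12 ≈ -7.9167)
K(v, h) = h*v
s(q(6), -10)*K(U, 24) = 8*(24*(-95/12)) = 8*(-190) = -1520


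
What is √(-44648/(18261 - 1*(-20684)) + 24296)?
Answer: 8*√575755013110/38945 ≈ 155.87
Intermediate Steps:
√(-44648/(18261 - 1*(-20684)) + 24296) = √(-44648/(18261 + 20684) + 24296) = √(-44648/38945 + 24296) = √(946163072/38945) = 8*√575755013110/38945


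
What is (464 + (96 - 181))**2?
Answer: 143641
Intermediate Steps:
(464 + (96 - 181))**2 = (464 - 85)**2 = 379**2 = 143641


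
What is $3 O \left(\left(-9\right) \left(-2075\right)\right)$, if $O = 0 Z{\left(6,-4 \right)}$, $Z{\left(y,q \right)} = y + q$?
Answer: $0$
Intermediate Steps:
$Z{\left(y,q \right)} = q + y$
$O = 0$ ($O = 0 \left(-4 + 6\right) = 0 \cdot 2 = 0$)
$3 O \left(\left(-9\right) \left(-2075\right)\right) = 3 \cdot 0 \left(\left(-9\right) \left(-2075\right)\right) = 0 \cdot 18675 = 0$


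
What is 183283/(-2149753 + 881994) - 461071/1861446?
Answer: -925698317107/2359864919514 ≈ -0.39227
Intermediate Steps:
183283/(-2149753 + 881994) - 461071/1861446 = 183283/(-1267759) - 461071*1/1861446 = 183283*(-1/1267759) - 461071/1861446 = -183283/1267759 - 461071/1861446 = -925698317107/2359864919514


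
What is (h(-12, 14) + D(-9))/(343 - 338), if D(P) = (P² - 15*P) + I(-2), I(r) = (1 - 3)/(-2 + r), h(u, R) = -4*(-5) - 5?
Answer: 463/10 ≈ 46.300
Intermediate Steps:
h(u, R) = 15 (h(u, R) = 20 - 5 = 15)
I(r) = -2/(-2 + r)
D(P) = ½ + P² - 15*P (D(P) = (P² - 15*P) - 2/(-2 - 2) = (P² - 15*P) - 2/(-4) = (P² - 15*P) - 2*(-¼) = (P² - 15*P) + ½ = ½ + P² - 15*P)
(h(-12, 14) + D(-9))/(343 - 338) = (15 + (½ + (-9)² - 15*(-9)))/(343 - 338) = (15 + (½ + 81 + 135))/5 = (15 + 433/2)*(⅕) = (463/2)*(⅕) = 463/10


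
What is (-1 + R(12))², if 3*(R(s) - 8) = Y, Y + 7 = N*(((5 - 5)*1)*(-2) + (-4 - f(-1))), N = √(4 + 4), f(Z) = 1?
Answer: 44 - 280*√2/9 ≈ 0.0022447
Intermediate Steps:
N = 2*√2 (N = √8 = 2*√2 ≈ 2.8284)
Y = -7 - 10*√2 (Y = -7 + (2*√2)*(((5 - 5)*1)*(-2) + (-4 - 1*1)) = -7 + (2*√2)*((0*1)*(-2) + (-4 - 1)) = -7 + (2*√2)*(0*(-2) - 5) = -7 + (2*√2)*(0 - 5) = -7 + (2*√2)*(-5) = -7 - 10*√2 ≈ -21.142)
R(s) = 17/3 - 10*√2/3 (R(s) = 8 + (-7 - 10*√2)/3 = 8 + (-7/3 - 10*√2/3) = 17/3 - 10*√2/3)
(-1 + R(12))² = (-1 + (17/3 - 10*√2/3))² = (14/3 - 10*√2/3)²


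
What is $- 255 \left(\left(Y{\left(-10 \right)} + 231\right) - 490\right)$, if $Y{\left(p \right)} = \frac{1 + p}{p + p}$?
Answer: $\frac{263721}{4} \approx 65930.0$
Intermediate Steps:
$Y{\left(p \right)} = \frac{1 + p}{2 p}$
$- 255 \left(\left(Y{\left(-10 \right)} + 231\right) - 490\right) = - 255 \left(\left(\frac{1 - 10}{2 \left(-10\right)} + 231\right) - 490\right) = - 255 \left(\left(\frac{1}{2} \left(- \frac{1}{10}\right) \left(-9\right) + 231\right) - 490\right) = - 255 \left(\left(\frac{9}{20} + 231\right) - 490\right) = - 255 \left(\frac{4629}{20} - 490\right) = \left(-255\right) \left(- \frac{5171}{20}\right) = \frac{263721}{4}$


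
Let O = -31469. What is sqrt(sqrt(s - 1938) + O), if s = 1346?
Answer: sqrt(-31469 + 4*I*sqrt(37)) ≈ 0.0686 + 177.4*I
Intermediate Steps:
sqrt(sqrt(s - 1938) + O) = sqrt(sqrt(1346 - 1938) - 31469) = sqrt(sqrt(-592) - 31469) = sqrt(4*I*sqrt(37) - 31469) = sqrt(-31469 + 4*I*sqrt(37))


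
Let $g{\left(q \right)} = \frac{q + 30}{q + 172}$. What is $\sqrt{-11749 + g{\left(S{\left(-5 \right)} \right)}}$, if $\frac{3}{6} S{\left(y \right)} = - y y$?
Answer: $\frac{i \sqrt{43718639}}{61} \approx 108.39 i$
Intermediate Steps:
$S{\left(y \right)} = - 2 y^{2}$ ($S{\left(y \right)} = 2 - y y = 2 \left(- y^{2}\right) = - 2 y^{2}$)
$g{\left(q \right)} = \frac{30 + q}{172 + q}$
$\sqrt{-11749 + g{\left(S{\left(-5 \right)} \right)}} = \sqrt{-11749 + \frac{30 - 2 \left(-5\right)^{2}}{172 - 2 \left(-5\right)^{2}}} = \sqrt{-11749 + \frac{30 - 50}{172 - 50}} = \sqrt{-11749 + \frac{1}{122} \left(-20\right)} = \sqrt{-11749 - \frac{10}{61}} = \sqrt{- \frac{716699}{61}} = \frac{i \sqrt{43718639}}{61}$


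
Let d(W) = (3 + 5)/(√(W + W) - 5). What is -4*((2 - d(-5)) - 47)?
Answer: 1228/7 - 32*I*√10/35 ≈ 175.43 - 2.8912*I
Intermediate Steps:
d(W) = 8/(-5 + √2*√W) (d(W) = 8/(√(2*W) - 5) = 8/(√2*√W - 5) = 8/(-5 + √2*√W))
-4*((2 - d(-5)) - 47) = -4*((2 - 8/(-5 + √2*√(-5))) - 47) = -4*((2 - 8/(-5 + √2*(I*√5))) - 47) = -4*((2 - 8/(-5 + I*√10)) - 47) = -4*(-45 - 8/(-5 + I*√10)) = 180 + 32/(-5 + I*√10)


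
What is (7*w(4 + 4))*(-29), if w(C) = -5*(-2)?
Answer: -2030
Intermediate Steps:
w(C) = 10
(7*w(4 + 4))*(-29) = (7*10)*(-29) = 70*(-29) = -2030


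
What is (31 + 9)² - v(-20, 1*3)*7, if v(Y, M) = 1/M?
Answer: 4793/3 ≈ 1597.7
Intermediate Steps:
(31 + 9)² - v(-20, 1*3)*7 = (31 + 9)² - 7/(1*3) = 40² - 7/3 = 1600 - 7/3 = 4793/3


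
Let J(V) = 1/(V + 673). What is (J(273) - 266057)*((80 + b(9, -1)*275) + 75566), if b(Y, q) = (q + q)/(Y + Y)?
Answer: -171284807147419/8514 ≈ -2.0118e+10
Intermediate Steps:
J(V) = 1/(673 + V)
b(Y, q) = q/Y (b(Y, q) = (2*q)/((2*Y)) = (2*q)*(1/(2*Y)) = q/Y)
(J(273) - 266057)*((80 + b(9, -1)*275) + 75566) = (1/(673 + 273) - 266057)*((80 - 1/9*275) + 75566) = (1/946 - 266057)*((80 - 1*⅑*275) + 75566) = (1/946 - 266057)*((80 - ⅑*275) + 75566) = -251689921*((80 - 275/9) + 75566)/946 = -251689921*(445/9 + 75566)/946 = -251689921/946*680539/9 = -171284807147419/8514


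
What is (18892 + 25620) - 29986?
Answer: 14526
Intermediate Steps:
(18892 + 25620) - 29986 = 44512 - 29986 = 14526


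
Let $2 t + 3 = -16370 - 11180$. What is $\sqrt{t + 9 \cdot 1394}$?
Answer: $\frac{i \sqrt{4922}}{2} \approx 35.078 i$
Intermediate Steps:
$t = - \frac{27553}{2}$ ($t = - \frac{3}{2} + \frac{-16370 - 11180}{2} = - \frac{3}{2} + \frac{1}{2} \left(-27550\right) = - \frac{3}{2} - 13775 = - \frac{27553}{2} \approx -13777.0$)
$\sqrt{t + 9 \cdot 1394} = \sqrt{- \frac{27553}{2} + 9 \cdot 1394} = \sqrt{- \frac{27553}{2} + 12546} = \sqrt{- \frac{2461}{2}} = \frac{i \sqrt{4922}}{2}$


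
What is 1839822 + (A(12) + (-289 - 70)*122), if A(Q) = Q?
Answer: 1796036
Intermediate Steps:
1839822 + (A(12) + (-289 - 70)*122) = 1839822 + (12 + (-289 - 70)*122) = 1839822 + (12 - 359*122) = 1839822 + (12 - 43798) = 1839822 - 43786 = 1796036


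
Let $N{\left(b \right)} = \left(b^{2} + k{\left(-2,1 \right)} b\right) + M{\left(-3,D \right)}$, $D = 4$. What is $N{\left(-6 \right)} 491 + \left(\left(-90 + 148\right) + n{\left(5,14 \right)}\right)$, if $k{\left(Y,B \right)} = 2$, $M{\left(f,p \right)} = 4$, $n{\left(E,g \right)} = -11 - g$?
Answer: $13781$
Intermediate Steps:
$N{\left(b \right)} = 4 + b^{2} + 2 b$ ($N{\left(b \right)} = \left(b^{2} + 2 b\right) + 4 = 4 + b^{2} + 2 b$)
$N{\left(-6 \right)} 491 + \left(\left(-90 + 148\right) + n{\left(5,14 \right)}\right) = \left(4 + \left(-6\right)^{2} + 2 \left(-6\right)\right) 491 + \left(\left(-90 + 148\right) - 25\right) = \left(4 + 36 - 12\right) 491 + \left(58 - 25\right) = 28 \cdot 491 + \left(58 - 25\right) = 13748 + 33 = 13781$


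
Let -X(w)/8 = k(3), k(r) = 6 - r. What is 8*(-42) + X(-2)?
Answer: -360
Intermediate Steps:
X(w) = -24 (X(w) = -8*(6 - 1*3) = -8*(6 - 3) = -8*3 = -24)
8*(-42) + X(-2) = 8*(-42) - 24 = -336 - 24 = -360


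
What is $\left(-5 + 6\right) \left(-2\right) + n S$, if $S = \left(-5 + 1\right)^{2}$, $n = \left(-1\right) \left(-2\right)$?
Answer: $30$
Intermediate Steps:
$n = 2$
$S = 16$ ($S = \left(-4\right)^{2} = 16$)
$\left(-5 + 6\right) \left(-2\right) + n S = \left(-5 + 6\right) \left(-2\right) + 2 \cdot 16 = 1 \left(-2\right) + 32 = -2 + 32 = 30$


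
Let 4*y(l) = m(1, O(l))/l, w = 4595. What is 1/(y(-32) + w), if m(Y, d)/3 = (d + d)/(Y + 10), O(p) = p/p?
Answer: 704/3234877 ≈ 0.00021763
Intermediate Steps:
O(p) = 1
m(Y, d) = 6*d/(10 + Y) (m(Y, d) = 3*((d + d)/(Y + 10)) = 3*((2*d)/(10 + Y)) = 3*(2*d/(10 + Y)) = 6*d/(10 + Y))
y(l) = 3/(22*l) (y(l) = ((6*1/(10 + 1))/l)/4 = ((6*1/11)/l)/4 = ((6*1*(1/11))/l)/4 = (6/(11*l))/4 = 3/(22*l))
1/(y(-32) + w) = 1/((3/22)/(-32) + 4595) = 1/((3/22)*(-1/32) + 4595) = 1/(-3/704 + 4595) = 1/(3234877/704) = 704/3234877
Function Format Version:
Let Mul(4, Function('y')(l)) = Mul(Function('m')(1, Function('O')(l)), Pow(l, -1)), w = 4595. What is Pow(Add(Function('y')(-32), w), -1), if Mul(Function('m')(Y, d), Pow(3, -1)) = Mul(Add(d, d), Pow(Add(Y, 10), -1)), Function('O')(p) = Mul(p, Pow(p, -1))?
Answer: Rational(704, 3234877) ≈ 0.00021763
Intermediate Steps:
Function('O')(p) = 1
Function('m')(Y, d) = Mul(6, d, Pow(Add(10, Y), -1)) (Function('m')(Y, d) = Mul(3, Mul(Add(d, d), Pow(Add(Y, 10), -1))) = Mul(3, Mul(Mul(2, d), Pow(Add(10, Y), -1))) = Mul(3, Mul(2, d, Pow(Add(10, Y), -1))) = Mul(6, d, Pow(Add(10, Y), -1)))
Function('y')(l) = Mul(Rational(3, 22), Pow(l, -1)) (Function('y')(l) = Mul(Rational(1, 4), Mul(Mul(6, 1, Pow(Add(10, 1), -1)), Pow(l, -1))) = Mul(Rational(1, 4), Mul(Mul(6, 1, Pow(11, -1)), Pow(l, -1))) = Mul(Rational(1, 4), Mul(Mul(6, 1, Rational(1, 11)), Pow(l, -1))) = Mul(Rational(1, 4), Mul(Rational(6, 11), Pow(l, -1))) = Mul(Rational(3, 22), Pow(l, -1)))
Pow(Add(Function('y')(-32), w), -1) = Pow(Add(Mul(Rational(3, 22), Pow(-32, -1)), 4595), -1) = Pow(Add(Mul(Rational(3, 22), Rational(-1, 32)), 4595), -1) = Pow(Add(Rational(-3, 704), 4595), -1) = Pow(Rational(3234877, 704), -1) = Rational(704, 3234877)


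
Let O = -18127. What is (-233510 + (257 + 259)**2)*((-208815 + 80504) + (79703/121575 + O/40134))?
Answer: -3416858005218015043/813215175 ≈ -4.2017e+9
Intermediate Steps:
(-233510 + (257 + 259)**2)*((-208815 + 80504) + (79703/121575 + O/40134)) = (-233510 + (257 + 259)**2)*((-208815 + 80504) + (79703/121575 - 18127/40134)) = (-233510 + 516**2)*(-128311 + (79703*(1/121575) - 18127*1/40134)) = (-233510 + 266256)*(-128311 + (79703/121575 - 18127/40134)) = 32746*(-128311 + 331670059/1626430350) = 32746*(-208688572968791/1626430350) = -3416858005218015043/813215175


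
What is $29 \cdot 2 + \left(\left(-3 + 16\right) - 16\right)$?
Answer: $55$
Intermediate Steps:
$29 \cdot 2 + \left(\left(-3 + 16\right) - 16\right) = 58 + \left(13 - 16\right) = 58 - 3 = 55$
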